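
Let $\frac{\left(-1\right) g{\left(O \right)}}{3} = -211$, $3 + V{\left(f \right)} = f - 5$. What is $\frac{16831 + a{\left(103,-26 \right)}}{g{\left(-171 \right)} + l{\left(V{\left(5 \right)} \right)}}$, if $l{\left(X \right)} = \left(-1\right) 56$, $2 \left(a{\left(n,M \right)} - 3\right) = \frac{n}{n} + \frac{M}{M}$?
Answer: $\frac{16835}{577} \approx 29.177$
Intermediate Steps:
$V{\left(f \right)} = -8 + f$ ($V{\left(f \right)} = -3 + \left(f - 5\right) = -3 + \left(-5 + f\right) = -8 + f$)
$g{\left(O \right)} = 633$ ($g{\left(O \right)} = \left(-3\right) \left(-211\right) = 633$)
$a{\left(n,M \right)} = 4$ ($a{\left(n,M \right)} = 3 + \frac{\frac{n}{n} + \frac{M}{M}}{2} = 3 + \frac{1 + 1}{2} = 3 + \frac{1}{2} \cdot 2 = 3 + 1 = 4$)
$l{\left(X \right)} = -56$
$\frac{16831 + a{\left(103,-26 \right)}}{g{\left(-171 \right)} + l{\left(V{\left(5 \right)} \right)}} = \frac{16831 + 4}{633 - 56} = \frac{16835}{577}$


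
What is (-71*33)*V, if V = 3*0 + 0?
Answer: 0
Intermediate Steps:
V = 0 (V = 0 + 0 = 0)
(-71*33)*V = -71*33*0 = -2343*0 = 0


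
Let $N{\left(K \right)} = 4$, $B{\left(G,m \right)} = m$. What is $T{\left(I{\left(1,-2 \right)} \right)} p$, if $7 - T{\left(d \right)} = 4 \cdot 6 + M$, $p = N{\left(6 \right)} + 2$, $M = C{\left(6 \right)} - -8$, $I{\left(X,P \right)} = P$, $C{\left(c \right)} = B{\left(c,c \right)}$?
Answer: $-186$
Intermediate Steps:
$C{\left(c \right)} = c$
$M = 14$ ($M = 6 - -8 = 6 + 8 = 14$)
$p = 6$ ($p = 4 + 2 = 6$)
$T{\left(d \right)} = -31$ ($T{\left(d \right)} = 7 - \left(4 \cdot 6 + 14\right) = 7 - \left(24 + 14\right) = 7 - 38 = -31$)
$T{\left(I{\left(1,-2 \right)} \right)} p = \left(-31\right) 6 = -186$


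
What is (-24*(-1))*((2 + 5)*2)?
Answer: 336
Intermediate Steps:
(-24*(-1))*((2 + 5)*2) = 24*(7*2) = 24*14 = 336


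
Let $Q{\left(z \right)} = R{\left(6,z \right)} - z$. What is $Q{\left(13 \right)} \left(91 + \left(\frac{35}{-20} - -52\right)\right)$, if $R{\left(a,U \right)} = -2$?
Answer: $- \frac{8475}{4} \approx -2118.8$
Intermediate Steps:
$Q{\left(z \right)} = -2 - z$
$Q{\left(13 \right)} \left(91 + \left(\frac{35}{-20} - -52\right)\right) = \left(-2 - 13\right) \left(91 + \left(\frac{35}{-20} - -52\right)\right) = \left(-2 - 13\right) \left(91 + \left(35 \left(- \frac{1}{20}\right) + 52\right)\right) = - 15 \left(91 + \left(- \frac{7}{4} + 52\right)\right) = - 15 \left(91 + \frac{201}{4}\right) = \left(-15\right) \frac{565}{4} = - \frac{8475}{4}$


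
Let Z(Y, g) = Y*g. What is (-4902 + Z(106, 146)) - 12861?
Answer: -2287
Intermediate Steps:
(-4902 + Z(106, 146)) - 12861 = (-4902 + 106*146) - 12861 = (-4902 + 15476) - 12861 = 10574 - 12861 = -2287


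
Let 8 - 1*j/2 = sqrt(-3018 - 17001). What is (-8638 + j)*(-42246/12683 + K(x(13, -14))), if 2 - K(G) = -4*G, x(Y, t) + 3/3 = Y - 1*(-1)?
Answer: -5540807592/12683 - 1285272*I*sqrt(20019)/12683 ≈ -4.3687e+5 - 14338.0*I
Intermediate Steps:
x(Y, t) = Y (x(Y, t) = -1 + (Y - 1*(-1)) = -1 + (Y + 1) = -1 + (1 + Y) = Y)
K(G) = 2 + 4*G (K(G) = 2 - (-4)*G = 2 + 4*G)
j = 16 - 2*I*sqrt(20019) (j = 16 - 2*sqrt(-3018 - 17001) = 16 - 2*I*sqrt(20019) ≈ 16.0 - 282.98*I)
(-8638 + j)*(-42246/12683 + K(x(13, -14))) = (-8638 + (16 - 2*I*sqrt(20019)))*(-42246/12683 + (2 + 4*13)) = (-8622 - 2*I*sqrt(20019))*(-42246*1/12683 + (2 + 52)) = (-8622 - 2*I*sqrt(20019))*(-42246/12683 + 54) = (-8622 - 2*I*sqrt(20019))*(642636/12683) = -5540807592/12683 - 1285272*I*sqrt(20019)/12683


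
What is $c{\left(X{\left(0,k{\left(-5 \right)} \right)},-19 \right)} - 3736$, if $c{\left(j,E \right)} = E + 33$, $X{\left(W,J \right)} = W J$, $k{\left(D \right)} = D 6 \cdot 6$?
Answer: $-3722$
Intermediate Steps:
$k{\left(D \right)} = 36 D$ ($k{\left(D \right)} = 6 D 6 = 36 D$)
$X{\left(W,J \right)} = J W$
$c{\left(j,E \right)} = 33 + E$
$c{\left(X{\left(0,k{\left(-5 \right)} \right)},-19 \right)} - 3736 = \left(33 - 19\right) - 3736 = 14 - 3736 = -3722$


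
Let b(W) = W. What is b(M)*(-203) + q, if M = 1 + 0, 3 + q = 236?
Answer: 30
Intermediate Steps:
q = 233 (q = -3 + 236 = 233)
M = 1
b(M)*(-203) + q = 1*(-203) + 233 = -203 + 233 = 30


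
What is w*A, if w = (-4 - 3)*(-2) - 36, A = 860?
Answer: -18920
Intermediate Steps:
w = -22 (w = -7*(-2) - 36 = 14 - 36 = -22)
w*A = -22*860 = -18920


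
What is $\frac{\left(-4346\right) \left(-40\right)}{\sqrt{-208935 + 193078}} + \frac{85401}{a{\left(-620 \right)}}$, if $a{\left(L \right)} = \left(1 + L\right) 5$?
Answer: $- \frac{85401}{3095} - \frac{173840 i \sqrt{15857}}{15857} \approx -27.593 - 1380.5 i$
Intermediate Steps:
$a{\left(L \right)} = 5 + 5 L$
$\frac{\left(-4346\right) \left(-40\right)}{\sqrt{-208935 + 193078}} + \frac{85401}{a{\left(-620 \right)}} = \frac{\left(-4346\right) \left(-40\right)}{\sqrt{-208935 + 193078}} + \frac{85401}{5 + 5 \left(-620\right)} = \frac{173840}{\sqrt{-15857}} + \frac{85401}{5 - 3100} = \frac{173840}{i \sqrt{15857}} + \frac{85401}{-3095} = 173840 \left(- \frac{i \sqrt{15857}}{15857}\right) + 85401 \left(- \frac{1}{3095}\right) = - \frac{173840 i \sqrt{15857}}{15857} - \frac{85401}{3095} = - \frac{85401}{3095} - \frac{173840 i \sqrt{15857}}{15857}$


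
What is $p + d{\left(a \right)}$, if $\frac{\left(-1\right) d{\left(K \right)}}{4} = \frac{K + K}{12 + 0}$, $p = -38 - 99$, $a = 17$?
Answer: $- \frac{445}{3} \approx -148.33$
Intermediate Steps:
$p = -137$ ($p = -38 - 99 = -137$)
$d{\left(K \right)} = - \frac{2 K}{3}$ ($d{\left(K \right)} = - 4 \frac{K + K}{12 + 0} = - 4 \frac{2 K}{12} = - 4 \cdot 2 K \frac{1}{12} = - 4 \frac{K}{6} = - \frac{2 K}{3}$)
$p + d{\left(a \right)} = -137 - \frac{34}{3} = - \frac{445}{3}$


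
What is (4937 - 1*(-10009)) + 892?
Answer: 15838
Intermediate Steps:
(4937 - 1*(-10009)) + 892 = (4937 + 10009) + 892 = 14946 + 892 = 15838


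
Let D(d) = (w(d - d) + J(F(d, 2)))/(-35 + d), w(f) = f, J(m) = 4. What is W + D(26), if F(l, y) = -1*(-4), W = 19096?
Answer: 171860/9 ≈ 19096.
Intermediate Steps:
F(l, y) = 4
D(d) = 4/(-35 + d) (D(d) = ((d - d) + 4)/(-35 + d) = (0 + 4)/(-35 + d) = 4/(-35 + d))
W + D(26) = 19096 + 4/(-35 + 26) = 19096 + 4/(-9) = 19096 + 4*(-⅑) = 19096 - 4/9 = 171860/9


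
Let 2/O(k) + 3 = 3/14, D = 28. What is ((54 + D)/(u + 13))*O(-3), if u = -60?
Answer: 2296/1833 ≈ 1.2526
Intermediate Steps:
O(k) = -28/39 (O(k) = 2/(-3 + 3/14) = 2/(-39/14) = 2*(-14/39) = -28/39)
((54 + D)/(u + 13))*O(-3) = ((54 + 28)/(-60 + 13))*(-28/39) = (82/(-47))*(-28/39) = (82*(-1/47))*(-28/39) = -82/47*(-28/39) = 2296/1833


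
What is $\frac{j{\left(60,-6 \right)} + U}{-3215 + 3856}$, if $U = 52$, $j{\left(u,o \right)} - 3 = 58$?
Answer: $\frac{113}{641} \approx 0.17629$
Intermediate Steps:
$j{\left(u,o \right)} = 61$ ($j{\left(u,o \right)} = 3 + 58 = 61$)
$\frac{j{\left(60,-6 \right)} + U}{-3215 + 3856} = \frac{61 + 52}{-3215 + 3856} = \frac{113}{641}$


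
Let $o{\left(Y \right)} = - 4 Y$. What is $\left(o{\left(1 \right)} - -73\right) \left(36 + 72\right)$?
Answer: $7452$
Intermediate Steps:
$\left(o{\left(1 \right)} - -73\right) \left(36 + 72\right) = \left(\left(-4\right) 1 - -73\right) \left(36 + 72\right) = \left(-4 + 73\right) 108 = 69 \cdot 108 = 7452$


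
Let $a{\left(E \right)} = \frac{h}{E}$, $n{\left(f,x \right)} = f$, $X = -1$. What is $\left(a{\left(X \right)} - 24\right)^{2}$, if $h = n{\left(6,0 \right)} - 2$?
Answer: $784$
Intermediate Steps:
$h = 4$ ($h = 6 - 2 = 4$)
$a{\left(E \right)} = \frac{4}{E}$
$\left(a{\left(X \right)} - 24\right)^{2} = \left(\frac{4}{-1} - 24\right)^{2} = \left(4 \left(-1\right) - 24\right)^{2} = \left(-4 - 24\right)^{2} = \left(-28\right)^{2} = 784$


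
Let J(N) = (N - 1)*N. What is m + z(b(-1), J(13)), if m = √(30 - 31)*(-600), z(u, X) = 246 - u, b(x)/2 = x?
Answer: 248 - 600*I ≈ 248.0 - 600.0*I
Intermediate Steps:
b(x) = 2*x
J(N) = N*(-1 + N) (J(N) = (-1 + N)*N = N*(-1 + N))
m = -600*I (m = √(-1)*(-600) = I*(-600) = -600*I ≈ -600.0*I)
m + z(b(-1), J(13)) = -600*I + (246 - 2*(-1)) = -600*I + (246 - 1*(-2)) = -600*I + (246 + 2) = -600*I + 248 = 248 - 600*I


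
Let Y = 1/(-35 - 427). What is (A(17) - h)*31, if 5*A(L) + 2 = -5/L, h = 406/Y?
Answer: 494251011/85 ≈ 5.8147e+6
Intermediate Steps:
Y = -1/462 (Y = 1/(-462) = -1/462 ≈ -0.0021645)
h = -187572 (h = 406/(-1/462) = 406*(-462) = -187572)
A(L) = -⅖ - 1/L (A(L) = -⅖ + (-5/L)/5 = -⅖ - 1/L)
(A(17) - h)*31 = ((-⅖ - 1/17) - 1*(-187572))*31 = ((-⅖ - 1*1/17) + 187572)*31 = ((-⅖ - 1/17) + 187572)*31 = (-39/85 + 187572)*31 = (15943581/85)*31 = 494251011/85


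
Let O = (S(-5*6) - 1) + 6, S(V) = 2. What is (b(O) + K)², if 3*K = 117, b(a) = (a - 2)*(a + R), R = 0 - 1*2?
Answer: 4096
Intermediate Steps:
R = -2 (R = 0 - 2 = -2)
O = 7 (O = (2 - 1) + 6 = 1 + 6 = 7)
b(a) = (-2 + a)² (b(a) = (a - 2)*(a - 2) = (-2 + a)*(-2 + a) = (-2 + a)²)
K = 39 (K = (⅓)*117 = 39)
(b(O) + K)² = ((4 + 7² - 4*7) + 39)² = ((4 + 49 - 28) + 39)² = (25 + 39)² = 64² = 4096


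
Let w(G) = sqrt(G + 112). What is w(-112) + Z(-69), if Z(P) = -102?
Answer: -102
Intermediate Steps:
w(G) = sqrt(112 + G)
w(-112) + Z(-69) = sqrt(112 - 112) - 102 = sqrt(0) - 102 = 0 - 102 = -102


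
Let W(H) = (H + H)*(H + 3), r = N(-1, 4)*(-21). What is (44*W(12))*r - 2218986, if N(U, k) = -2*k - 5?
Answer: 2105334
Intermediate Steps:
N(U, k) = -5 - 2*k
r = 273 (r = (-5 - 2*4)*(-21) = (-5 - 8)*(-21) = -13*(-21) = 273)
W(H) = 2*H*(3 + H) (W(H) = (2*H)*(3 + H) = 2*H*(3 + H))
(44*W(12))*r - 2218986 = (44*(2*12*(3 + 12)))*273 - 2218986 = (44*(2*12*15))*273 - 2218986 = (44*360)*273 - 2218986 = 15840*273 - 2218986 = 4324320 - 2218986 = 2105334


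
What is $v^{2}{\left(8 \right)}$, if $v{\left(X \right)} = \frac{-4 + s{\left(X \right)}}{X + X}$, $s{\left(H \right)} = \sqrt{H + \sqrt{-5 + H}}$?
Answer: $\frac{\left(4 - \sqrt{8 + \sqrt{3}}\right)^{2}}{256} \approx 0.0030276$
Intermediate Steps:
$v{\left(X \right)} = \frac{-4 + \sqrt{X + \sqrt{-5 + X}}}{2 X}$ ($v{\left(X \right)} = \frac{-4 + \sqrt{X + \sqrt{-5 + X}}}{X + X} = \frac{-4 + \sqrt{X + \sqrt{-5 + X}}}{2 X}$)
$v^{2}{\left(8 \right)} = \left(\frac{-4 + \sqrt{8 + \sqrt{-5 + 8}}}{2 \cdot 8}\right)^{2} = \left(\frac{1}{2} \cdot \frac{1}{8} \left(-4 + \sqrt{8 + \sqrt{3}}\right)\right)^{2} = \left(- \frac{1}{4} + \frac{\sqrt{8 + \sqrt{3}}}{16}\right)^{2}$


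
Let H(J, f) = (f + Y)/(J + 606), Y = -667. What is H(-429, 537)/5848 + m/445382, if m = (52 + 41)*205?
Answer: 4919051395/115253281668 ≈ 0.042680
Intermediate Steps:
H(J, f) = (-667 + f)/(606 + J) (H(J, f) = (f - 667)/(J + 606) = (-667 + f)/(606 + J))
m = 19065 (m = 93*205 = 19065)
H(-429, 537)/5848 + m/445382 = ((-667 + 537)/(606 - 429))/5848 + 19065/445382 = (-130/177)*(1/5848) + 19065*(1/445382) = ((1/177)*(-130))*(1/5848) + 19065/445382 = -130/177*1/5848 + 19065/445382 = -65/517548 + 19065/445382 = 4919051395/115253281668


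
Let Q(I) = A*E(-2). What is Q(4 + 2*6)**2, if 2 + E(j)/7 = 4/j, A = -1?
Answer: 784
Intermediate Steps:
E(j) = -14 + 28/j (E(j) = -14 + 7*(4/j) = -14 + 28/j)
Q(I) = 28 (Q(I) = -(-14 + 28/(-2)) = -(-14 + 28*(-1/2)) = -(-14 - 14) = -1*(-28) = 28)
Q(4 + 2*6)**2 = 28**2 = 784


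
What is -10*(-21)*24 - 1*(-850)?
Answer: 5890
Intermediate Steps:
-10*(-21)*24 - 1*(-850) = 210*24 + 850 = 5040 + 850 = 5890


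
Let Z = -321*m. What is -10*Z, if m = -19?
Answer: -60990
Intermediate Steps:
Z = 6099 (Z = -321*(-19) = 6099)
-10*Z = -10*6099 = -60990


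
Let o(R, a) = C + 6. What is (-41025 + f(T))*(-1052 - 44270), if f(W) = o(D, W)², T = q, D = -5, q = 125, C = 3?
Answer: 1855663968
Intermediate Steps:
T = 125
o(R, a) = 9 (o(R, a) = 3 + 6 = 9)
f(W) = 81 (f(W) = 9² = 81)
(-41025 + f(T))*(-1052 - 44270) = (-41025 + 81)*(-1052 - 44270) = -40944*(-45322) = 1855663968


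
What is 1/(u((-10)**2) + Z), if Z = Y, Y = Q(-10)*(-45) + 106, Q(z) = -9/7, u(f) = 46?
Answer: 7/1469 ≈ 0.0047651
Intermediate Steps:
Q(z) = -9/7 (Q(z) = -9*1/7 = -9/7)
Y = 1147/7 (Y = -9/7*(-45) + 106 = 405/7 + 106 = 1147/7 ≈ 163.86)
Z = 1147/7 ≈ 163.86
1/(u((-10)**2) + Z) = 1/(46 + 1147/7) = 1/(1469/7) = 7/1469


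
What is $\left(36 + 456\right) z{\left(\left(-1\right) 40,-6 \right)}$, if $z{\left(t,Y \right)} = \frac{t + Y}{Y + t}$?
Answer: $492$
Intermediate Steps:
$z{\left(t,Y \right)} = 1$ ($z{\left(t,Y \right)} = \frac{Y + t}{Y + t} = 1$)
$\left(36 + 456\right) z{\left(\left(-1\right) 40,-6 \right)} = \left(36 + 456\right) 1 = 492 \cdot 1 = 492$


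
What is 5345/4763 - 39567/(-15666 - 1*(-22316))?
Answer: -152913371/31673950 ≈ -4.8277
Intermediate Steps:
5345/4763 - 39567/(-15666 - 1*(-22316)) = 5345*(1/4763) - 39567/(-15666 + 22316) = 5345/4763 - 39567/6650 = -152913371/31673950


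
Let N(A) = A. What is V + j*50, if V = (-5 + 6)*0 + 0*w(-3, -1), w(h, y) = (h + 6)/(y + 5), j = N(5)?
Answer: 250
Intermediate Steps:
j = 5
w(h, y) = (6 + h)/(5 + y)
V = 0 (V = (-5 + 6)*0 + 0*((6 - 3)/(5 - 1)) = 1*0 + 0*(3/4) = 0 + 0*((¼)*3) = 0 + 0*(¾) = 0 + 0 = 0)
V + j*50 = 0 + 5*50 = 0 + 250 = 250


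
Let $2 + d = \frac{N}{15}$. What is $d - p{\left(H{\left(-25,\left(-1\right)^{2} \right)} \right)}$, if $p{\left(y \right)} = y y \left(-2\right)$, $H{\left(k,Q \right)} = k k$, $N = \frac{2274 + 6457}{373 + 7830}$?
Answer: $\frac{96128668891}{123045} \approx 7.8125 \cdot 10^{5}$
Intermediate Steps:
$N = \frac{8731}{8203} \approx 1.0644$
$H{\left(k,Q \right)} = k^{2}$
$p{\left(y \right)} = - 2 y^{2}$ ($p{\left(y \right)} = y^{2} \left(-2\right) = - 2 y^{2}$)
$d = - \frac{237359}{123045}$ ($d = -2 + \frac{1}{15} \cdot \frac{8731}{8203} = -2 + \frac{8731}{123045} = - \frac{237359}{123045} \approx -1.929$)
$d - p{\left(H{\left(-25,\left(-1\right)^{2} \right)} \right)} = - \frac{237359}{123045} - - 2 \left(\left(-25\right)^{2}\right)^{2} = - \frac{237359}{123045} - - 2 \cdot 625^{2} = - \frac{237359}{123045} - \left(-2\right) 390625 = - \frac{237359}{123045} - -781250 = - \frac{237359}{123045} + 781250 = \frac{96128668891}{123045}$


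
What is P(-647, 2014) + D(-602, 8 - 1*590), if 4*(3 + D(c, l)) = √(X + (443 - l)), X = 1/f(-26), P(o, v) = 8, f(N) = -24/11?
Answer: 5 + √147534/48 ≈ 13.002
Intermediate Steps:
f(N) = -24/11 (f(N) = -24*1/11 = -24/11)
X = -11/24 (X = 1/(-24/11) = -11/24 ≈ -0.45833)
D(c, l) = -3 + √(10621/24 - l)/4 (D(c, l) = -3 + √(-11/24 + (443 - l))/4 = -3 + √(10621/24 - l)/4)
P(-647, 2014) + D(-602, 8 - 1*590) = 8 + (-3 + √(63726 - 144*(8 - 1*590))/48) = 8 + (-3 + √(63726 - 144*(8 - 590))/48) = 8 + (-3 + √(63726 - 144*(-582))/48) = 8 + (-3 + √(63726 + 83808)/48) = 8 + (-3 + √147534/48) = 5 + √147534/48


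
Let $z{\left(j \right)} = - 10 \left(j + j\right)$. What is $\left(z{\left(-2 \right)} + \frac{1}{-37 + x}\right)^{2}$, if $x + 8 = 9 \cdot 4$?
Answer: $\frac{128881}{81} \approx 1591.1$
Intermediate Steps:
$x = 28$ ($x = -8 + 9 \cdot 4 = -8 + 36 = 28$)
$z{\left(j \right)} = - 20 j$ ($z{\left(j \right)} = - 10 \cdot 2 j = - 20 j$)
$\left(z{\left(-2 \right)} + \frac{1}{-37 + x}\right)^{2} = \left(\left(-20\right) \left(-2\right) + \frac{1}{-37 + 28}\right)^{2} = \left(40 + \frac{1}{-9}\right)^{2} = \left(40 - \frac{1}{9}\right)^{2} = \left(\frac{359}{9}\right)^{2} = \frac{128881}{81}$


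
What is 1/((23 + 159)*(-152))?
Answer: -1/27664 ≈ -3.6148e-5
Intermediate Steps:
1/((23 + 159)*(-152)) = 1/(182*(-152)) = 1/(-27664) = -1/27664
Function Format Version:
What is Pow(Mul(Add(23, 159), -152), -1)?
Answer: Rational(-1, 27664) ≈ -3.6148e-5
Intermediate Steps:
Pow(Mul(Add(23, 159), -152), -1) = Pow(Mul(182, -152), -1) = Pow(-27664, -1) = Rational(-1, 27664)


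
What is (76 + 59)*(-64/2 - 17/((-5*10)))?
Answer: -42741/10 ≈ -4274.1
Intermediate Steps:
(76 + 59)*(-64/2 - 17/((-5*10))) = 135*(-64*½ - 17/(-50)) = 135*(-32 - 17*(-1/50)) = 135*(-32 + 17/50) = 135*(-1583/50) = -42741/10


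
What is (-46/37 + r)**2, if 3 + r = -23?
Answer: 1016064/1369 ≈ 742.19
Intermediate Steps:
r = -26 (r = -3 - 23 = -26)
(-46/37 + r)**2 = (-46/37 - 26)**2 = (-1008/37)**2 = 1016064/1369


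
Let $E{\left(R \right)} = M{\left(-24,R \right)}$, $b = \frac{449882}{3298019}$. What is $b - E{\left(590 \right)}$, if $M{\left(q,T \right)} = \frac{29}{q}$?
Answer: $\frac{106439719}{79152456} \approx 1.3447$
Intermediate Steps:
$b = \frac{449882}{3298019}$ ($b = 449882 \cdot \frac{1}{3298019} = \frac{449882}{3298019} \approx 0.13641$)
$E{\left(R \right)} = - \frac{29}{24}$ ($E{\left(R \right)} = \frac{29}{-24} = 29 \left(- \frac{1}{24}\right) = - \frac{29}{24}$)
$b - E{\left(590 \right)} = \frac{449882}{3298019} - - \frac{29}{24} = \frac{449882}{3298019} + \frac{29}{24} = \frac{106439719}{79152456}$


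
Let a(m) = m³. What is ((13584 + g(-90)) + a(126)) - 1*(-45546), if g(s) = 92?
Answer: 2059598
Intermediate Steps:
((13584 + g(-90)) + a(126)) - 1*(-45546) = ((13584 + 92) + 126³) - 1*(-45546) = (13676 + 2000376) + 45546 = 2014052 + 45546 = 2059598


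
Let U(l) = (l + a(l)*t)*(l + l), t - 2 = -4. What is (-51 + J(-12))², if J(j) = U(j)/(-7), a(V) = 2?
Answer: 549081/49 ≈ 11206.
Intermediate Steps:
t = -2 (t = 2 - 4 = -2)
U(l) = 2*l*(-4 + l) (U(l) = (l + 2*(-2))*(l + l) = (l - 4)*(2*l) = (-4 + l)*(2*l) = 2*l*(-4 + l))
J(j) = -2*j*(-4 + j)/7 (J(j) = (2*j*(-4 + j))/(-7) = (2*j*(-4 + j))*(-⅐) = -2*j*(-4 + j)/7)
(-51 + J(-12))² = (-51 + (2/7)*(-12)*(4 - 1*(-12)))² = (-51 + (2/7)*(-12)*(4 + 12))² = (-51 + (2/7)*(-12)*16)² = (-51 - 384/7)² = (-741/7)² = 549081/49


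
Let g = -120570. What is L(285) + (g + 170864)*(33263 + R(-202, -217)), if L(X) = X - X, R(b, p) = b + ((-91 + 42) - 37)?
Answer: 1658444650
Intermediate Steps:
R(b, p) = -86 + b (R(b, p) = b + (-49 - 37) = b - 86 = -86 + b)
L(X) = 0
L(285) + (g + 170864)*(33263 + R(-202, -217)) = 0 + (-120570 + 170864)*(33263 + (-86 - 202)) = 0 + 50294*(33263 - 288) = 0 + 50294*32975 = 0 + 1658444650 = 1658444650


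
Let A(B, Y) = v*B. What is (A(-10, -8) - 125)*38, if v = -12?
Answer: -190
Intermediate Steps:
A(B, Y) = -12*B
(A(-10, -8) - 125)*38 = (-12*(-10) - 125)*38 = (120 - 125)*38 = -5*38 = -190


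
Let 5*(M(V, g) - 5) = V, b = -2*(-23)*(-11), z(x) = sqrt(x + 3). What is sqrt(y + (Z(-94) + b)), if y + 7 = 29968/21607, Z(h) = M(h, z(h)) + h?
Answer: 4*I*sqrt(451844827755)/108035 ≈ 24.888*I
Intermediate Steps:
z(x) = sqrt(3 + x)
b = -506 (b = 46*(-11) = -506)
M(V, g) = 5 + V/5
Z(h) = 5 + 6*h/5 (Z(h) = (5 + h/5) + h = 5 + 6*h/5)
y = -121281/21607 (y = -7 + 29968/21607 = -121281/21607 ≈ -5.6130)
sqrt(y + (Z(-94) + b)) = sqrt(-121281/21607 + ((5 + (6/5)*(-94)) - 506)) = sqrt(-121281/21607 + ((5 - 564/5) - 506)) = sqrt(-121281/21607 + (-539/5 - 506)) = sqrt(-121281/21607 - 3069/5) = sqrt(-66918288/108035) = 4*I*sqrt(451844827755)/108035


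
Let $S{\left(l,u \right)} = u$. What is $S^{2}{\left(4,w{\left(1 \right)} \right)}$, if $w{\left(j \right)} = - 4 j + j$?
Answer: $9$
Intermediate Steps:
$w{\left(j \right)} = - 3 j$
$S^{2}{\left(4,w{\left(1 \right)} \right)} = \left(\left(-3\right) 1\right)^{2} = \left(-3\right)^{2} = 9$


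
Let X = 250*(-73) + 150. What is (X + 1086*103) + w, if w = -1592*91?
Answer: -51114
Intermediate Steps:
w = -144872
X = -18100 (X = -18250 + 150 = -18100)
(X + 1086*103) + w = (-18100 + 1086*103) - 144872 = (-18100 + 111858) - 144872 = 93758 - 144872 = -51114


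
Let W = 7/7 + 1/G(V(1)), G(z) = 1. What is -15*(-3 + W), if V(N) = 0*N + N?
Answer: 15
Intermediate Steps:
V(N) = N (V(N) = 0 + N = N)
W = 2 (W = 7/7 + 1/1 = 7*(⅐) + 1*1 = 1 + 1 = 2)
-15*(-3 + W) = -15*(-3 + 2) = -15*(-1) = 15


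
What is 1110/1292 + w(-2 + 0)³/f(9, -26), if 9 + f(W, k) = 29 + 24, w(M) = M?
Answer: 4813/7106 ≈ 0.67731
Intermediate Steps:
f(W, k) = 44 (f(W, k) = -9 + (29 + 24) = -9 + 53 = 44)
1110/1292 + w(-2 + 0)³/f(9, -26) = 1110/1292 + (-2 + 0)³/44 = 1110*(1/1292) + (-2)³*(1/44) = 555/646 - 8*1/44 = 555/646 - 2/11 = 4813/7106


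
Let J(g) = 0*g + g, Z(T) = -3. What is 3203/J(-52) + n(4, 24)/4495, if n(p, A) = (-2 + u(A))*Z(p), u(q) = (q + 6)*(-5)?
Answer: -14373773/233740 ≈ -61.495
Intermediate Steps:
u(q) = -30 - 5*q (u(q) = (6 + q)*(-5) = -30 - 5*q)
n(p, A) = 96 + 15*A (n(p, A) = (-2 + (-30 - 5*A))*(-3) = (-32 - 5*A)*(-3) = 96 + 15*A)
J(g) = g (J(g) = 0 + g = g)
3203/J(-52) + n(4, 24)/4495 = 3203/(-52) + (96 + 15*24)/4495 = 3203*(-1/52) + (96 + 360)*(1/4495) = -3203/52 + 456*(1/4495) = -3203/52 + 456/4495 = -14373773/233740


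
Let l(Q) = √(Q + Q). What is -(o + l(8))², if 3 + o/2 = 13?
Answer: -576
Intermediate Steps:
l(Q) = √2*√Q (l(Q) = √(2*Q) = √2*√Q)
o = 20 (o = -6 + 2*13 = -6 + 26 = 20)
-(o + l(8))² = -(20 + √2*√8)² = -(20 + √2*(2*√2))² = -(20 + 4)² = -1*24² = -1*576 = -576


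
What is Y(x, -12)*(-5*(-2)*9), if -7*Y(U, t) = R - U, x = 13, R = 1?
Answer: 1080/7 ≈ 154.29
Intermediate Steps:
Y(U, t) = -⅐ + U/7 (Y(U, t) = -(1 - U)/7 = -⅐ + U/7)
Y(x, -12)*(-5*(-2)*9) = (-⅐ + (⅐)*13)*(-5*(-2)*9) = (-⅐ + 13/7)*(10*9) = (12/7)*90 = 1080/7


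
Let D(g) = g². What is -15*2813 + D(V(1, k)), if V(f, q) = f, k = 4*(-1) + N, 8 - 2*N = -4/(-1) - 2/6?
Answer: -42194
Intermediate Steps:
N = 13/6 (N = 4 - (-4/(-1) - 2/6)/2 = 4 - (-4*(-1) - 2*⅙)/2 = 4 - (4 - ⅓)/2 = 4 - ½*11/3 = 4 - 11/6 = 13/6 ≈ 2.1667)
k = -11/6 (k = 4*(-1) + 13/6 = -4 + 13/6 = -11/6 ≈ -1.8333)
-15*2813 + D(V(1, k)) = -15*2813 + 1² = -42195 + 1 = -42194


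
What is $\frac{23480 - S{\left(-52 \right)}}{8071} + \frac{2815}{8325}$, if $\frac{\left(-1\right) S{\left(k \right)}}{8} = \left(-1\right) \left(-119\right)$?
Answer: $\frac{45223253}{13438215} \approx 3.3653$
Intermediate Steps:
$S{\left(k \right)} = -952$ ($S{\left(k \right)} = - 8 \left(\left(-1\right) \left(-119\right)\right) = \left(-8\right) 119 = -952$)
$\frac{23480 - S{\left(-52 \right)}}{8071} + \frac{2815}{8325} = \frac{23480 - -952}{8071} + \frac{2815}{8325} = \left(23480 + 952\right) \frac{1}{8071} + 2815 \cdot \frac{1}{8325} = 24432 \cdot \frac{1}{8071} + \frac{563}{1665} = \frac{24432}{8071} + \frac{563}{1665} = \frac{45223253}{13438215}$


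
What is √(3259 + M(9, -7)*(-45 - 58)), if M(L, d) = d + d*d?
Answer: I*√1067 ≈ 32.665*I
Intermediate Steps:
M(L, d) = d + d²
√(3259 + M(9, -7)*(-45 - 58)) = √(3259 + (-7*(1 - 7))*(-45 - 58)) = √(3259 - 7*(-6)*(-103)) = √(3259 + 42*(-103)) = √(3259 - 4326) = √(-1067) = I*√1067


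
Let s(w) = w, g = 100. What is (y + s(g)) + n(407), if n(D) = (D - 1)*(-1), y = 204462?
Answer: 204156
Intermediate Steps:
n(D) = 1 - D (n(D) = (-1 + D)*(-1) = 1 - D)
(y + s(g)) + n(407) = (204462 + 100) + (1 - 1*407) = 204562 + (1 - 407) = 204562 - 406 = 204156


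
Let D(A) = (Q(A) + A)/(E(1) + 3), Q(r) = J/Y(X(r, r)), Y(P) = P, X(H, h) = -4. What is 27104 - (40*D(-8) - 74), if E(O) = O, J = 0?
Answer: 27258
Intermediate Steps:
Q(r) = 0 (Q(r) = 0/(-4) = 0*(-¼) = 0)
D(A) = A/4 (D(A) = (0 + A)/(1 + 3) = A/4)
27104 - (40*D(-8) - 74) = 27104 - (40*((¼)*(-8)) - 74) = 27104 - (40*(-2) - 74) = 27104 - (-80 - 74) = 27104 - 1*(-154) = 27104 + 154 = 27258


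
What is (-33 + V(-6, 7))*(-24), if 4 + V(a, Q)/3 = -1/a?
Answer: 1068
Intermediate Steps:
V(a, Q) = -12 - 3/a (V(a, Q) = -12 + 3*(-1/a) = -12 - 3/a)
(-33 + V(-6, 7))*(-24) = (-33 + (-12 - 3/(-6)))*(-24) = (-33 + (-12 - 3*(-⅙)))*(-24) = (-33 + (-12 + ½))*(-24) = (-33 - 23/2)*(-24) = -89/2*(-24) = 1068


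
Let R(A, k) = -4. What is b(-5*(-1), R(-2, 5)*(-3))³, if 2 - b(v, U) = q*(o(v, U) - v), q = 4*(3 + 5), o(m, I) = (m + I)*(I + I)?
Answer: -2143695012984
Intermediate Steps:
o(m, I) = 2*I*(I + m) (o(m, I) = (I + m)*(2*I) = 2*I*(I + m))
q = 32 (q = 4*8 = 32)
b(v, U) = 2 + 32*v - 64*U*(U + v) (b(v, U) = 2 - 32*(2*U*(U + v) - v) = 2 - 32*(-v + 2*U*(U + v)) = 2 - (-32*v + 64*U*(U + v)) = 2 + (32*v - 64*U*(U + v)) = 2 + 32*v - 64*U*(U + v))
b(-5*(-1), R(-2, 5)*(-3))³ = (2 + 32*(-5*(-1)) - 64*(-4*(-3))*(-4*(-3) - 5*(-1)))³ = (2 + 32*5 - 64*12*(12 + 5))³ = (2 + 160 - 64*12*17)³ = (2 + 160 - 13056)³ = (-12894)³ = -2143695012984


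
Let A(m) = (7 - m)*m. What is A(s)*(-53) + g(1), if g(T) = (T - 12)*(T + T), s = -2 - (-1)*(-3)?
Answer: 3158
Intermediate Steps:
s = -5 (s = -2 - 1*3 = -2 - 3 = -5)
g(T) = 2*T*(-12 + T) (g(T) = (-12 + T)*(2*T) = 2*T*(-12 + T))
A(m) = m*(7 - m)
A(s)*(-53) + g(1) = -5*(7 - 1*(-5))*(-53) + 2*1*(-12 + 1) = -5*(7 + 5)*(-53) + 2*1*(-11) = -5*12*(-53) - 22 = -60*(-53) - 22 = 3180 - 22 = 3158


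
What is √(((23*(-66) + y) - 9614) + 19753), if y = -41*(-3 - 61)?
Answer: √11245 ≈ 106.04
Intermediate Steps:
y = 2624 (y = -41*(-64) = 2624)
√(((23*(-66) + y) - 9614) + 19753) = √(((23*(-66) + 2624) - 9614) + 19753) = √(((-1518 + 2624) - 9614) + 19753) = √((1106 - 9614) + 19753) = √(-8508 + 19753) = √11245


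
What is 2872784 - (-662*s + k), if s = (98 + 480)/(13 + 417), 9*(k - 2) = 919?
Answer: 5560357447/1935 ≈ 2.8736e+6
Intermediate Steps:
k = 937/9 (k = 2 + (1/9)*919 = 2 + 919/9 = 937/9 ≈ 104.11)
s = 289/215 (s = 578/430 = 578*(1/430) = 289/215 ≈ 1.3442)
2872784 - (-662*s + k) = 2872784 - (-662*289/215 + 937/9) = 2872784 - (-191318/215 + 937/9) = 2872784 - 1*(-1520407/1935) = 2872784 + 1520407/1935 = 5560357447/1935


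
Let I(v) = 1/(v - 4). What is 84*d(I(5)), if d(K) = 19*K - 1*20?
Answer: -84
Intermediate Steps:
I(v) = 1/(-4 + v)
d(K) = -20 + 19*K (d(K) = 19*K - 20 = -20 + 19*K)
84*d(I(5)) = 84*(-20 + 19/(-4 + 5)) = 84*(-20 + 19/1) = 84*(-20 + 19*1) = 84*(-20 + 19) = 84*(-1) = -84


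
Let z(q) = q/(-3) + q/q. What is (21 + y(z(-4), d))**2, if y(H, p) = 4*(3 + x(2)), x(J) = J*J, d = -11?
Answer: 2401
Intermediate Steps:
z(q) = 1 - q/3 (z(q) = q*(-1/3) + 1 = -q/3 + 1 = 1 - q/3)
x(J) = J**2
y(H, p) = 28 (y(H, p) = 4*(3 + 2**2) = 4*(3 + 4) = 4*7 = 28)
(21 + y(z(-4), d))**2 = (21 + 28)**2 = 49**2 = 2401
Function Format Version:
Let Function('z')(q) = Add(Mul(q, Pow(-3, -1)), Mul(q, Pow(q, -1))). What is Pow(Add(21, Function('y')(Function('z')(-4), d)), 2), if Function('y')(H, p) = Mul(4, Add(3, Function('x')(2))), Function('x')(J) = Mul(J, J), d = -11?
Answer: 2401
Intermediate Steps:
Function('z')(q) = Add(1, Mul(Rational(-1, 3), q)) (Function('z')(q) = Add(Mul(q, Rational(-1, 3)), 1) = Add(Mul(Rational(-1, 3), q), 1) = Add(1, Mul(Rational(-1, 3), q)))
Function('x')(J) = Pow(J, 2)
Function('y')(H, p) = 28 (Function('y')(H, p) = Mul(4, Add(3, Pow(2, 2))) = Mul(4, Add(3, 4)) = Mul(4, 7) = 28)
Pow(Add(21, Function('y')(Function('z')(-4), d)), 2) = Pow(Add(21, 28), 2) = Pow(49, 2) = 2401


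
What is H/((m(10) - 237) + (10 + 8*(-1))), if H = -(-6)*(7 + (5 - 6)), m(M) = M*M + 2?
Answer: -36/133 ≈ -0.27068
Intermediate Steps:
m(M) = 2 + M² (m(M) = M² + 2 = 2 + M²)
H = 36 (H = -(-6)*(7 - 1) = -(-6)*6 = -1*(-36) = 36)
H/((m(10) - 237) + (10 + 8*(-1))) = 36/(((2 + 10²) - 237) + (10 + 8*(-1))) = 36/(((2 + 100) - 237) + (10 - 8)) = 36/((102 - 237) + 2) = 36/(-135 + 2) = 36/(-133) = 36*(-1/133) = -36/133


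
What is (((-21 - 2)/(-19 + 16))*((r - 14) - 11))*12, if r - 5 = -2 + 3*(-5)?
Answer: -3404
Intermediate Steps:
r = -12 (r = 5 + (-2 + 3*(-5)) = 5 + (-2 - 15) = 5 - 17 = -12)
(((-21 - 2)/(-19 + 16))*((r - 14) - 11))*12 = (((-21 - 2)/(-19 + 16))*((-12 - 14) - 11))*12 = ((-23/(-3))*(-26 - 11))*12 = (-23*(-1/3)*(-37))*12 = ((23/3)*(-37))*12 = -851/3*12 = -3404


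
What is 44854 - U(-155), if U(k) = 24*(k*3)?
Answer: 56014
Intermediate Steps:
U(k) = 72*k (U(k) = 24*(3*k) = 72*k)
44854 - U(-155) = 44854 - 72*(-155) = 44854 - 1*(-11160) = 44854 + 11160 = 56014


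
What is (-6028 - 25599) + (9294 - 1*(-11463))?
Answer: -10870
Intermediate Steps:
(-6028 - 25599) + (9294 - 1*(-11463)) = -31627 + (9294 + 11463) = -31627 + 20757 = -10870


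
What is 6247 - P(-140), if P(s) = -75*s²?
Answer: 1476247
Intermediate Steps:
6247 - P(-140) = 6247 - (-75)*(-140)² = 6247 - (-75)*19600 = 6247 - 1*(-1470000) = 6247 + 1470000 = 1476247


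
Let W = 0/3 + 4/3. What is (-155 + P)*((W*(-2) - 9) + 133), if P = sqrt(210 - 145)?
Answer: -56420/3 + 364*sqrt(65)/3 ≈ -17828.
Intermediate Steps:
W = 4/3 (W = 0*(1/3) + 4*(1/3) = 0 + 4/3 = 4/3 ≈ 1.3333)
P = sqrt(65) ≈ 8.0623
(-155 + P)*((W*(-2) - 9) + 133) = (-155 + sqrt(65))*(((4/3)*(-2) - 9) + 133) = (-155 + sqrt(65))*((-8/3 - 9) + 133) = (-155 + sqrt(65))*(-35/3 + 133) = (-155 + sqrt(65))*(364/3) = -56420/3 + 364*sqrt(65)/3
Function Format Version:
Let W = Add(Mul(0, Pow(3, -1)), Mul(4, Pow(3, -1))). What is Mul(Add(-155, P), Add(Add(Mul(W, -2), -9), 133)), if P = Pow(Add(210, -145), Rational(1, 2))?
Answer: Add(Rational(-56420, 3), Mul(Rational(364, 3), Pow(65, Rational(1, 2)))) ≈ -17828.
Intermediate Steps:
W = Rational(4, 3) (W = Add(Mul(0, Rational(1, 3)), Mul(4, Rational(1, 3))) = Add(0, Rational(4, 3)) = Rational(4, 3) ≈ 1.3333)
P = Pow(65, Rational(1, 2)) ≈ 8.0623
Mul(Add(-155, P), Add(Add(Mul(W, -2), -9), 133)) = Mul(Add(-155, Pow(65, Rational(1, 2))), Add(Add(Mul(Rational(4, 3), -2), -9), 133)) = Mul(Add(-155, Pow(65, Rational(1, 2))), Add(Add(Rational(-8, 3), -9), 133)) = Mul(Add(-155, Pow(65, Rational(1, 2))), Add(Rational(-35, 3), 133)) = Mul(Add(-155, Pow(65, Rational(1, 2))), Rational(364, 3)) = Add(Rational(-56420, 3), Mul(Rational(364, 3), Pow(65, Rational(1, 2))))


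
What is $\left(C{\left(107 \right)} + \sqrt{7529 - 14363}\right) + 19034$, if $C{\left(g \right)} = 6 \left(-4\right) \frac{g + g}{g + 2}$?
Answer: $\frac{2069570}{109} + i \sqrt{6834} \approx 18987.0 + 82.668 i$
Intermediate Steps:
$C{\left(g \right)} = - \frac{48 g}{2 + g}$ ($C{\left(g \right)} = - 24 \frac{2 g}{2 + g} = - \frac{48 g}{2 + g}$)
$\left(C{\left(107 \right)} + \sqrt{7529 - 14363}\right) + 19034 = \left(\left(-48\right) 107 \frac{1}{2 + 107} + \sqrt{7529 - 14363}\right) + 19034 = \left(\left(-48\right) 107 \cdot \frac{1}{109} + \sqrt{-6834}\right) + 19034 = \left(\left(-48\right) 107 \cdot \frac{1}{109} + i \sqrt{6834}\right) + 19034 = \left(- \frac{5136}{109} + i \sqrt{6834}\right) + 19034 = \frac{2069570}{109} + i \sqrt{6834}$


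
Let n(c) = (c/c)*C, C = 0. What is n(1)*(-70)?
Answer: 0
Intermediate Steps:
n(c) = 0 (n(c) = (c/c)*0 = 1*0 = 0)
n(1)*(-70) = 0*(-70) = 0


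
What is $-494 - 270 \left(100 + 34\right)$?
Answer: $-36674$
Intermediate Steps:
$-494 - 270 \left(100 + 34\right) = -494 - 36180 = -36674$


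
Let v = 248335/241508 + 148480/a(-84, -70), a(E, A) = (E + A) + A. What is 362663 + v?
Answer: 611983251853/1690556 ≈ 3.6200e+5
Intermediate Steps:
a(E, A) = E + 2*A (a(E, A) = (A + E) + A = E + 2*A)
v = -1118858775/1690556 (v = 248335/241508 + 148480/(-84 + 2*(-70)) = 248335*(1/241508) + 148480/(-84 - 140) = 248335/241508 + 148480/(-224) = 248335/241508 + 148480*(-1/224) = 248335/241508 - 4640/7 = -1118858775/1690556 ≈ -661.83)
362663 + v = 362663 - 1118858775/1690556 = 611983251853/1690556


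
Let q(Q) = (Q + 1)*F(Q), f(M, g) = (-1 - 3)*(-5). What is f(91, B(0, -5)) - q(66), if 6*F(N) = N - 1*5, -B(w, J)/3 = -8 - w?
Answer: -3967/6 ≈ -661.17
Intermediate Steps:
B(w, J) = 24 + 3*w (B(w, J) = -3*(-8 - w) = 24 + 3*w)
F(N) = -5/6 + N/6 (F(N) = (N - 1*5)/6 = (N - 5)/6 = (-5 + N)/6 = -5/6 + N/6)
f(M, g) = 20 (f(M, g) = -4*(-5) = 20)
q(Q) = (1 + Q)*(-5/6 + Q/6) (q(Q) = (Q + 1)*(-5/6 + Q/6) = (1 + Q)*(-5/6 + Q/6))
f(91, B(0, -5)) - q(66) = 20 - (1 + 66)*(-5 + 66)/6 = 20 - 67*61/6 = 20 - 1*4087/6 = 20 - 4087/6 = -3967/6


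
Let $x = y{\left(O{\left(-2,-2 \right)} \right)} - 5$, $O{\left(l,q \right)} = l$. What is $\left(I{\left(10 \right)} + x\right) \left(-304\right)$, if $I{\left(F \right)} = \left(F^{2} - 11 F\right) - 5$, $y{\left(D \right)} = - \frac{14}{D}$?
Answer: $3952$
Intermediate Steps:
$I{\left(F \right)} = -5 + F^{2} - 11 F$
$x = 2$ ($x = - \frac{14}{-2} - 5 = \left(-14\right) \left(- \frac{1}{2}\right) - 5 = 7 - 5 = 2$)
$\left(I{\left(10 \right)} + x\right) \left(-304\right) = \left(\left(-5 + 10^{2} - 110\right) + 2\right) \left(-304\right) = \left(\left(-5 + 100 - 110\right) + 2\right) \left(-304\right) = \left(-15 + 2\right) \left(-304\right) = \left(-13\right) \left(-304\right) = 3952$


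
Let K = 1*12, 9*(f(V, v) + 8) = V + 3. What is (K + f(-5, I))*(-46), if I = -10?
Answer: -1564/9 ≈ -173.78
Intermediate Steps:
f(V, v) = -23/3 + V/9 (f(V, v) = -8 + (V + 3)/9 = -8 + (3 + V)/9 = -8 + (1/3 + V/9) = -23/3 + V/9)
K = 12
(K + f(-5, I))*(-46) = (12 + (-23/3 + (1/9)*(-5)))*(-46) = (12 + (-23/3 - 5/9))*(-46) = (12 - 74/9)*(-46) = (34/9)*(-46) = -1564/9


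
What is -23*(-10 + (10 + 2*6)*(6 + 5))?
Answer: -5336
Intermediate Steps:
-23*(-10 + (10 + 2*6)*(6 + 5)) = -23*(-10 + (10 + 12)*11) = -23*(-10 + 22*11) = -23*(-10 + 242) = -23*232 = -5336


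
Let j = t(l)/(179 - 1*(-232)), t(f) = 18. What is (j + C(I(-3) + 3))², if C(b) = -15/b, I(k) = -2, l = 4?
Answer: 4198401/18769 ≈ 223.69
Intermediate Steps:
j = 6/137 (j = 18/(179 - 1*(-232)) = 18/(179 + 232) = 18/411 = 18*(1/411) = 6/137 ≈ 0.043796)
(j + C(I(-3) + 3))² = (6/137 - 15/(-2 + 3))² = (6/137 - 15/1)² = (6/137 - 15*1)² = (6/137 - 15)² = (-2049/137)² = 4198401/18769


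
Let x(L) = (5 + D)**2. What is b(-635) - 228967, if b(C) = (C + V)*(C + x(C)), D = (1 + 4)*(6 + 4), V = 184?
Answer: -1306857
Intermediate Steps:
D = 50 (D = 5*10 = 50)
x(L) = 3025 (x(L) = (5 + 50)**2 = 55**2 = 3025)
b(C) = (184 + C)*(3025 + C) (b(C) = (C + 184)*(C + 3025) = (184 + C)*(3025 + C))
b(-635) - 228967 = (556600 + (-635)**2 + 3209*(-635)) - 228967 = (556600 + 403225 - 2037715) - 228967 = -1077890 - 228967 = -1306857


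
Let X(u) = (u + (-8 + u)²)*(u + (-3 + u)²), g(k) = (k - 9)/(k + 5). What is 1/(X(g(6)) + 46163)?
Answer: 14641/686289707 ≈ 2.1334e-5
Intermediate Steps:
g(k) = (-9 + k)/(5 + k)
1/(X(g(6)) + 46163) = 1/((576 + ((-9 + 6)/(5 + 6))⁴ - 455*(-9 + 6)/(5 + 6) - 20*(-9 + 6)³/(5 + 6)³ + 148*((-9 + 6)/(5 + 6))²) + 46163) = 1/((576 + (-3/11)⁴ - 455*(-3)/11 - 20*(-3/11)³ + 148*(-3/11)²) + 46163) = 1/((576 + ((1/11)*(-3))⁴ - 455*(-3)/11 - 20*((1/11)*(-3))³ + 148*((1/11)*(-3))²) + 46163) = 1/((576 + (-3/11)⁴ - 455*(-3/11) - 20*(-3/11)³ + 148*(-3/11)²) + 46163) = 1/((576 + 81/14641 + 1365/11 - 20*(-27/1331) + 148*(9/121)) + 46163) = 1/((576 + 81/14641 + 1365/11 + 540/1331 + 1332/121) + 46163) = 1/(10417224/14641 + 46163) = 1/(686289707/14641) = 14641/686289707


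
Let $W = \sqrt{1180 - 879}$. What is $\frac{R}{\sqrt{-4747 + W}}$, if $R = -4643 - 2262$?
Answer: $\frac{6905 i}{\sqrt{4747 - \sqrt{301}}} \approx 100.4 i$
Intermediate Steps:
$W = \sqrt{301} \approx 17.349$
$R = -6905$
$\frac{R}{\sqrt{-4747 + W}} = - \frac{6905}{\sqrt{-4747 + \sqrt{301}}}$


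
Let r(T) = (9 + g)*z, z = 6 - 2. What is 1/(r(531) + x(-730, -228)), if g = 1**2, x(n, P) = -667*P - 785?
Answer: 1/151331 ≈ 6.6080e-6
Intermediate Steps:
z = 4
x(n, P) = -785 - 667*P
g = 1
r(T) = 40 (r(T) = (9 + 1)*4 = 10*4 = 40)
1/(r(531) + x(-730, -228)) = 1/(40 + (-785 - 667*(-228))) = 1/(40 + (-785 + 152076)) = 1/(40 + 151291) = 1/151331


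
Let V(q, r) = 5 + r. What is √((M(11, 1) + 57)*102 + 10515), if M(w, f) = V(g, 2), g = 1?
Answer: √17043 ≈ 130.55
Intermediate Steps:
M(w, f) = 7 (M(w, f) = 5 + 2 = 7)
√((M(11, 1) + 57)*102 + 10515) = √((7 + 57)*102 + 10515) = √(64*102 + 10515) = √(6528 + 10515) = √17043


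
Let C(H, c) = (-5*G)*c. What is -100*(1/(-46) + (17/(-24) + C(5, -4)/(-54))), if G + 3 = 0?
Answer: -15775/414 ≈ -38.104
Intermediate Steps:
G = -3 (G = -3 + 0 = -3)
C(H, c) = 15*c (C(H, c) = (-5*(-3))*c = 15*c)
-100*(1/(-46) + (17/(-24) + C(5, -4)/(-54))) = -100*(1/(-46) + (17/(-24) + (15*(-4))/(-54))) = -100*(-1/46 + (17*(-1/24) - 60*(-1/54))) = -100*(-1/46 + (-17/24 + 10/9)) = -100*(-1/46 + 29/72) = -100*631/1656 = -15775/414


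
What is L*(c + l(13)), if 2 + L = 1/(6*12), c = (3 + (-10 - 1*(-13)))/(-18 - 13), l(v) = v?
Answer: -56771/2232 ≈ -25.435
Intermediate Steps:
c = -6/31 (c = (3 + (-10 + 13))/(-31) = (3 + 3)*(-1/31) = 6*(-1/31) = -6/31 ≈ -0.19355)
L = -143/72 (L = -2 + 1/(6*12) = -2 + 1/72 = -143/72 ≈ -1.9861)
L*(c + l(13)) = -143*(-6/31 + 13)/72 = -143/72*397/31 = -56771/2232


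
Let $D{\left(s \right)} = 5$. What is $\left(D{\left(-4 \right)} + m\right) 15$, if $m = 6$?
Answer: $165$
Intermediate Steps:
$\left(D{\left(-4 \right)} + m\right) 15 = \left(5 + 6\right) 15 = 11 \cdot 15 = 165$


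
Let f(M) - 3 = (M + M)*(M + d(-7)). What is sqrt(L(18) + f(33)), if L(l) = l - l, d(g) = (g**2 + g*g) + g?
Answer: sqrt(8187) ≈ 90.482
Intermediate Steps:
d(g) = g + 2*g**2 (d(g) = (g**2 + g**2) + g = 2*g**2 + g = g + 2*g**2)
f(M) = 3 + 2*M*(91 + M) (f(M) = 3 + (M + M)*(M - 7*(1 + 2*(-7))) = 3 + (2*M)*(M - 7*(1 - 14)) = 3 + (2*M)*(M - 7*(-13)) = 3 + (2*M)*(M + 91) = 3 + (2*M)*(91 + M) = 3 + 2*M*(91 + M))
L(l) = 0
sqrt(L(18) + f(33)) = sqrt(0 + (3 + 2*33**2 + 182*33)) = sqrt(0 + (3 + 2*1089 + 6006)) = sqrt(0 + (3 + 2178 + 6006)) = sqrt(0 + 8187) = sqrt(8187)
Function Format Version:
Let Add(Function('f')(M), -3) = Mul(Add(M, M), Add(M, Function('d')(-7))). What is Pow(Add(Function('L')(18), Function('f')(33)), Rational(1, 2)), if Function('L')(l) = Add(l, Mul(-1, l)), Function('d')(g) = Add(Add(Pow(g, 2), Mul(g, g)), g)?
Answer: Pow(8187, Rational(1, 2)) ≈ 90.482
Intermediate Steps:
Function('d')(g) = Add(g, Mul(2, Pow(g, 2))) (Function('d')(g) = Add(Add(Pow(g, 2), Pow(g, 2)), g) = Add(Mul(2, Pow(g, 2)), g) = Add(g, Mul(2, Pow(g, 2))))
Function('f')(M) = Add(3, Mul(2, M, Add(91, M))) (Function('f')(M) = Add(3, Mul(Add(M, M), Add(M, Mul(-7, Add(1, Mul(2, -7)))))) = Add(3, Mul(Mul(2, M), Add(M, Mul(-7, Add(1, -14))))) = Add(3, Mul(Mul(2, M), Add(M, Mul(-7, -13)))) = Add(3, Mul(Mul(2, M), Add(M, 91))) = Add(3, Mul(Mul(2, M), Add(91, M))) = Add(3, Mul(2, M, Add(91, M))))
Function('L')(l) = 0
Pow(Add(Function('L')(18), Function('f')(33)), Rational(1, 2)) = Pow(Add(0, Add(3, Mul(2, Pow(33, 2)), Mul(182, 33))), Rational(1, 2)) = Pow(Add(0, Add(3, Mul(2, 1089), 6006)), Rational(1, 2)) = Pow(Add(0, Add(3, 2178, 6006)), Rational(1, 2)) = Pow(Add(0, 8187), Rational(1, 2)) = Pow(8187, Rational(1, 2))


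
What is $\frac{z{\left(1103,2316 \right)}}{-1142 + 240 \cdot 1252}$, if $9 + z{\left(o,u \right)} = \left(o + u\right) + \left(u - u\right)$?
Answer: $\frac{1705}{149669} \approx 0.011392$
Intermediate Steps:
$z{\left(o,u \right)} = -9 + o + u$ ($z{\left(o,u \right)} = -9 + \left(\left(o + u\right) + \left(u - u\right)\right) = -9 + \left(\left(o + u\right) + 0\right) = -9 + \left(o + u\right) = -9 + o + u$)
$\frac{z{\left(1103,2316 \right)}}{-1142 + 240 \cdot 1252} = \frac{-9 + 1103 + 2316}{-1142 + 240 \cdot 1252} = \frac{3410}{-1142 + 300480} = \frac{3410}{299338} = 3410 \cdot \frac{1}{299338} = \frac{1705}{149669}$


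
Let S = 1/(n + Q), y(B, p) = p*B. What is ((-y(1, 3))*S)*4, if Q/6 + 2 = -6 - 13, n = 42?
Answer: ⅐ ≈ 0.14286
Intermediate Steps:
Q = -126 (Q = -12 + 6*(-6 - 13) = -12 + 6*(-19) = -12 - 114 = -126)
y(B, p) = B*p
S = -1/84 (S = 1/(42 - 126) = 1/(-84) = -1/84 ≈ -0.011905)
((-y(1, 3))*S)*4 = (-3*(-1/84))*4 = (-1*3*(-1/84))*4 = -3*(-1/84)*4 = (1/28)*4 = ⅐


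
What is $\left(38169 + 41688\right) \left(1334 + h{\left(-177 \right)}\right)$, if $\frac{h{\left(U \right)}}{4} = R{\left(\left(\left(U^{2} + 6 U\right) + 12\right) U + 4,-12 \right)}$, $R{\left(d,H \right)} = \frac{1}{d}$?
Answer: $\frac{570930560703774}{5359379} \approx 1.0653 \cdot 10^{8}$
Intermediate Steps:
$h{\left(U \right)} = \frac{4}{4 + U \left(12 + U^{2} + 6 U\right)}$ ($h{\left(U \right)} = \frac{4}{\left(\left(U^{2} + 6 U\right) + 12\right) U + 4} = \frac{4}{\left(12 + U^{2} + 6 U\right) U + 4} = \frac{4}{U \left(12 + U^{2} + 6 U\right) + 4} = \frac{4}{4 + U \left(12 + U^{2} + 6 U\right)}$)
$\left(38169 + 41688\right) \left(1334 + h{\left(-177 \right)}\right) = \left(38169 + 41688\right) \left(1334 + \frac{4}{4 + \left(-177\right)^{3} + 6 \left(-177\right)^{2} + 12 \left(-177\right)}\right) = 79857 \left(1334 + \frac{4}{4 - 5545233 + 6 \cdot 31329 - 2124}\right) = 79857 \left(1334 + \frac{4}{4 - 5545233 + 187974 - 2124}\right) = 79857 \left(1334 + \frac{4}{-5359379}\right) = 79857 \left(1334 + 4 \left(- \frac{1}{5359379}\right)\right) = 79857 \left(1334 - \frac{4}{5359379}\right) = 79857 \cdot \frac{7149411582}{5359379} = \frac{570930560703774}{5359379}$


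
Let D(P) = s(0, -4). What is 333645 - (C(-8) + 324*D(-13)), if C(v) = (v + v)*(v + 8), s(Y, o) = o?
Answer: 334941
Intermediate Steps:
D(P) = -4
C(v) = 2*v*(8 + v) (C(v) = (2*v)*(8 + v) = 2*v*(8 + v))
333645 - (C(-8) + 324*D(-13)) = 333645 - (2*(-8)*(8 - 8) + 324*(-4)) = 333645 - (2*(-8)*0 - 1296) = 333645 - (0 - 1296) = 333645 - 1*(-1296) = 333645 + 1296 = 334941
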